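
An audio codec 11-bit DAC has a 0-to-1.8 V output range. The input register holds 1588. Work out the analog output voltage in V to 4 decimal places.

1.3957 V

LSB = 1.8 V / 2^11 = 0.879 mV.
V_out = 0 + 1588 × 0.000878906 V = 1.3957 V.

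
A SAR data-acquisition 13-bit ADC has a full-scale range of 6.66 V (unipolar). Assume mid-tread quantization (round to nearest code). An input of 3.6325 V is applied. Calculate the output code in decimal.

code 4468

With 8192 levels over 6.66 V, one step is 0.813 mV.
(3.6325 − 0) / 0.000812988 = 4468.084 LSBs.
round(4468.084) = 4468.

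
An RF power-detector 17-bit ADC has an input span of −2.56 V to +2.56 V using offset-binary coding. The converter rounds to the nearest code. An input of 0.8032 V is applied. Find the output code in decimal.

Full-scale span = 5.12 V; LSB = 5.12/2^17 = 39.06 µV.
Input sits at 86097.920 steps above V_low.
So the output code is 86098.

code 86098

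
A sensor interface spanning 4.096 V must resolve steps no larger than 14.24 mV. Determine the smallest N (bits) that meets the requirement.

9 bits

Number of steps required ≥ 4.096 V / 14.24 mV = 287.64.
Need 2^N ≥ 287.64; 2^8 = 256, 2^9 = 512.
Minimum N = 9.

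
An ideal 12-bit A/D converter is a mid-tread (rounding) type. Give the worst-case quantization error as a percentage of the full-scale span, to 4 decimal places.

Rounding → worst-case error = ½ LSB = V_FS/2^13, so 100/8192 = 0.012207 % of full scale.

0.0122 %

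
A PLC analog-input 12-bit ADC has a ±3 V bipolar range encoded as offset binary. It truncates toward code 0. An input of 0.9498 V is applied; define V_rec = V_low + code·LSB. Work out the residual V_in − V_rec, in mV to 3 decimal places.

Step size: 6 V ÷ 2^12 = 1.465 mV.
(V_in − V_low)/LSB = (0.9498 − (−3))/0.00146484 = 2696.3968 → code 2696 (floor).
Reconstructed: 0.94921875 V.
Error = 0.9498 − 0.94921875 = 0.00058125 V = 0.581 mV.

0.581 mV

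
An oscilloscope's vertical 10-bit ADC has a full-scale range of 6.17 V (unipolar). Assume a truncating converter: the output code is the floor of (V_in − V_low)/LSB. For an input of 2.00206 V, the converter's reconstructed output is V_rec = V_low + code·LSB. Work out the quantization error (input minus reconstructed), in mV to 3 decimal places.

Step size: 6.17 V ÷ 2^10 = 6.025 mV.
Scaled input = 332.2706 LSBs, so code = 332.
Code 332 maps back to 0 + 332×0.00602539 V = 2.0004297 V.
Difference: 0.00163031 V → 1.630 mV.

1.630 mV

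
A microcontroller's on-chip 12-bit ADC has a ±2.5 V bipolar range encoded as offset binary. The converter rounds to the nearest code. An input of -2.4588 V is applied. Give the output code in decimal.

code 34

With 4096 levels over 5 V, one step is 1.221 mV.
Input sits at 33.751 steps above V_low.
round(33.751) = 34.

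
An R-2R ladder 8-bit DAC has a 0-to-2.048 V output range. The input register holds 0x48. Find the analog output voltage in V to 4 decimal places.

0.5760 V

LSB = 2.048 V / 2^8 = 8.000 mV.
Code 0x48 = 72 decimal.
V_out = 0 + 72 × 0.008 V = 0.576 V.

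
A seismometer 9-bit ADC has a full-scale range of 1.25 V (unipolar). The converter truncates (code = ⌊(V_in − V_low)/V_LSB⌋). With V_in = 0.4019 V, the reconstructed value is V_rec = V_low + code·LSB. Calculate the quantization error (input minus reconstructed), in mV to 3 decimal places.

One LSB is 1.25 V / 512 = 2.441 mV.
Scaled input = 164.6182 LSBs, so code = 164.
V_rec = 0 + 164·0.00244141 = 0.40039062 V.
Error = 0.4019 − 0.40039062 = 0.00150938 V = 1.509 mV.

1.509 mV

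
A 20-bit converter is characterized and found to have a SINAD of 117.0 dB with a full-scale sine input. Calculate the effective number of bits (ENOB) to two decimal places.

ENOB = (SINAD − 1.76) / 6.02 = (117.0 − 1.76)/6.02 = 19.143.

19.14 bits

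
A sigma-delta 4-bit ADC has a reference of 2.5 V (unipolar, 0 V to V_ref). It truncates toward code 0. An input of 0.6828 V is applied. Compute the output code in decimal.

Full-scale span = 2.5 V; LSB = 2.5/2^4 = 156.250 mV.
Input sits at 4.370 steps above V_low.
So the output code is 4.

code 4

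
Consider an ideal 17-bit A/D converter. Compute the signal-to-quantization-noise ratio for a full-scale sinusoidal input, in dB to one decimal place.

SNR ≈ 6.02·N + 1.76 dB = 6.02·17 + 1.76 = 104.10 dB.

104.1 dB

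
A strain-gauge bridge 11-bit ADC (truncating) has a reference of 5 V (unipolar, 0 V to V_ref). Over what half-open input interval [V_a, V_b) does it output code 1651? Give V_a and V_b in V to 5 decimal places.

[4.03076 V, 4.03320 V)

LSB = 5/2^11 = 2.441 mV.
V_a = V_low + 1651·LSB = 4.03076 V; V_b = V_low + 1652·LSB = 4.0332 V.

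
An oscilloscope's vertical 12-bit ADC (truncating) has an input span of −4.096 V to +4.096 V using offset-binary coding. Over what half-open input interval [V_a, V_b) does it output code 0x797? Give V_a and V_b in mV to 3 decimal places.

LSB = 8.192/2^12 = 2.000 mV.
Code 0x797 = 1943 decimal.
V_a = V_low + 1943·LSB = -0.21 V; V_b = V_low + 1944·LSB = -0.208 V.

[-210.000 mV, -208.000 mV)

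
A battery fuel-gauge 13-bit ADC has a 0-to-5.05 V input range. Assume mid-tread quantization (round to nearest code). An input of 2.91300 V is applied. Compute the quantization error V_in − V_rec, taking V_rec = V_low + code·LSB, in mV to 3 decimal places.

One LSB is 5.05 V / 8192 = 0.616 mV.
(V_in − V_low)/LSB = (2.91300 − 0)/0.000616455 = 4725.4051 → code 4725 (round).
Code 4725 maps back to 0 + 4725×0.000616455 V = 2.9127502 V.
V_in − V_rec = 0.000249756 V = 0.250 mV.

0.250 mV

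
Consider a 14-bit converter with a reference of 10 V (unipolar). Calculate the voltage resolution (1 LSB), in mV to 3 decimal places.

0.610 mV

Full-scale span = 10 V.
LSB = 10 / 2^14 = 10 / 16384 = 0.000610352 V = 0.610 mV.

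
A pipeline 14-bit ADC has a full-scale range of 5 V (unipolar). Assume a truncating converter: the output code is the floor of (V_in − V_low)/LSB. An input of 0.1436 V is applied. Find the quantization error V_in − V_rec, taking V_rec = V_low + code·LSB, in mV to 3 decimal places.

0.167 mV

LSB = 5/2^14 = 305.18 µV.
(0.1436 − 0)/0.000305176 = 470.5485; ⌊·⌋ gives code 470.
Code 470 maps back to 0 + 470×0.000305176 V = 0.14343262 V.
Error = 0.1436 − 0.14343262 = 0.000167383 V = 0.167 mV.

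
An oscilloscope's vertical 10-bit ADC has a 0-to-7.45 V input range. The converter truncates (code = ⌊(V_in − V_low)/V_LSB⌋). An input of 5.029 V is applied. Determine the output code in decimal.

With 1024 levels over 7.45 V, one step is 7.275 mV.
(5.029 − 0) / 0.00727539 = 691.234 LSBs.
Floor → code 691.

code 691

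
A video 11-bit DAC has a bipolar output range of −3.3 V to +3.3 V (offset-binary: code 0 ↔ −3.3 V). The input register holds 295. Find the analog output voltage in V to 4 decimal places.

LSB = 6.6 V / 2^11 = 3.223 mV.
V_out = (−3.3) + 295 × 0.00322266 V = -2.34932 V.

-2.3493 V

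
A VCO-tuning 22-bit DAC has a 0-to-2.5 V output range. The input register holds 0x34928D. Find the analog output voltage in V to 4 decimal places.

2.0536 V

LSB = 2.5 V / 2^22 = 0.60 µV.
Code 0x34928D = 3445389 decimal.
V_out = 0 + 3445389 × 5.96046e-07 V = 2.05361 V.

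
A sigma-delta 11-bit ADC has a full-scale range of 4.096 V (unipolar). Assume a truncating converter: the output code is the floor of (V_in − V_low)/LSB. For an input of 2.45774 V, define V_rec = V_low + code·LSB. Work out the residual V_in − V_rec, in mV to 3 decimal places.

Step size: 4.096 V ÷ 2^11 = 2.000 mV.
(V_in − V_low)/LSB = (2.45774 − 0)/0.002 = 1228.8700 → code 1228 (floor).
Code 1228 maps back to 0 + 1228×0.002 V = 2.456 V.
Error = 2.45774 − 2.456 = 0.00174 V = 1.740 mV.

1.740 mV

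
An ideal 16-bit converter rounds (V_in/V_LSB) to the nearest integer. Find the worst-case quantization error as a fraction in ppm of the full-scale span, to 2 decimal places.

7.63 ppm

Rounding → worst-case error = ½ LSB = V_FS/2^17, so 1e+06/131072 = 7.62939 ppm of full scale.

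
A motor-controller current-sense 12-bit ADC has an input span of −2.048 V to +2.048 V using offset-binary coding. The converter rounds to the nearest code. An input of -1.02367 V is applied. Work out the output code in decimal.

LSB = 4.096 V / 4096 = 1.000 mV.
(-1.02367 − (−2.048)) / 0.001 = 1024.330 LSBs.
Round → code 1024.

code 1024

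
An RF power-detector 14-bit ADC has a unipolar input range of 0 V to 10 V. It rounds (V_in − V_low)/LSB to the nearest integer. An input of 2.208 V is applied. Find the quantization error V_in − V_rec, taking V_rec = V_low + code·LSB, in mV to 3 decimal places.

-0.252 mV

One LSB is 10 V / 16384 = 0.610 mV.
Scaled input = 3617.5872 LSBs, so code = 3618.
Code 3618 maps back to 0 + 3618×0.000610352 V = 2.208252 V.
Difference: -0.000251953 V → -0.252 mV.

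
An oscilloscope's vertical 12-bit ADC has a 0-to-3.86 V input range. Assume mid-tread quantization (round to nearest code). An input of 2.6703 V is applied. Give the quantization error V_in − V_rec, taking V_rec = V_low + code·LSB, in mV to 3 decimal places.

Step size: 3.86 V ÷ 2^12 = 0.942 mV.
Scaled input = 2833.5619 LSBs, so code = 2834.
Code 2834 maps back to 0 + 2834×0.000942383 V = 2.6707129 V.
Difference: -0.000412891 V → -0.413 mV.

-0.413 mV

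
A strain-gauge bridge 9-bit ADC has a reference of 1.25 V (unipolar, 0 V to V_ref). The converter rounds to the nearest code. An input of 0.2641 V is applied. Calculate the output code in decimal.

code 108

LSB = 1.25 V / 512 = 2.441 mV.
(0.2641 − 0) / 0.00244141 = 108.175 LSBs.
round(108.175) = 108.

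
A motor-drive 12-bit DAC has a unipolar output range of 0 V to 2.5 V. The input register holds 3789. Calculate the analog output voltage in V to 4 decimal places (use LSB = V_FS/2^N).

LSB = 2.5 V / 2^12 = 0.610 mV.
V_out = 0 + 3789 × 0.000610352 V = 2.31262 V.

2.3126 V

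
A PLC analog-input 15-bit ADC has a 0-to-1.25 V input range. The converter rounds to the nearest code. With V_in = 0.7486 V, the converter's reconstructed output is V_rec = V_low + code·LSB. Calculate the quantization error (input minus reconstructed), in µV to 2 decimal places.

Step size: 1.25 V ÷ 2^15 = 38.15 µV.
(V_in − V_low)/LSB = (0.7486 − 0)/3.8147e-05 = 19624.0998 → code 19624 (round).
V_rec = 0 + 19624·3.8147e-05 = 0.74859619 V.
Difference: 3.80859e-06 V → 3.81 µV.

3.81 µV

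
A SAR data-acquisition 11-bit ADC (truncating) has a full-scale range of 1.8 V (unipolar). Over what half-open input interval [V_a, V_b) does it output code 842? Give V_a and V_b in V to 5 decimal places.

LSB = 1.8/2^11 = 0.879 mV.
V_a = V_low + 842·LSB = 0.740039 V; V_b = V_low + 843·LSB = 0.740918 V.

[0.74004 V, 0.74092 V)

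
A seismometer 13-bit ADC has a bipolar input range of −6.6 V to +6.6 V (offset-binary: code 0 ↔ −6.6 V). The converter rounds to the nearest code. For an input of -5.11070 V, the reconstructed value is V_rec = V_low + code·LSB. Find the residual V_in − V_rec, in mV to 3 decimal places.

One LSB is 13.2 V / 8192 = 1.611 mV.
(-5.11070 − (−6.6))/0.00161133 = 924.2686; round gives code 924.
Reconstructed: -5.1111328 V.
V_in − V_rec = 0.000432812 V = 0.433 mV.

0.433 mV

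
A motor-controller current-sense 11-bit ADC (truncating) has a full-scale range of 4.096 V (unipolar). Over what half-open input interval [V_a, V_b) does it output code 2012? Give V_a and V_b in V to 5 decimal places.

[4.02400 V, 4.02600 V)

LSB = 4.096/2^11 = 2.000 mV.
V_a = V_low + 2012·LSB = 4.024 V; V_b = V_low + 2013·LSB = 4.026 V.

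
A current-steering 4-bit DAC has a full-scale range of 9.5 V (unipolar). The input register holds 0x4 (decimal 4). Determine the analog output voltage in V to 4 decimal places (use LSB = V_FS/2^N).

LSB = 9.5 V / 2^4 = 0.5938 V.
Code 0x4 = 4 decimal.
V_out = 0 + 4 × 0.59375 V = 2.375 V.

2.3750 V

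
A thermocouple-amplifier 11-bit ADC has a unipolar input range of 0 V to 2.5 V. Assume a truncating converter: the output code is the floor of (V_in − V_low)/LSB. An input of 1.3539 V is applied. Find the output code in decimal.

code 1109

Full-scale span = 2.5 V; LSB = 2.5/2^11 = 1.221 mV.
Input sits at 1109.115 steps above V_low.
⌊·⌋(1109.115) = 1109.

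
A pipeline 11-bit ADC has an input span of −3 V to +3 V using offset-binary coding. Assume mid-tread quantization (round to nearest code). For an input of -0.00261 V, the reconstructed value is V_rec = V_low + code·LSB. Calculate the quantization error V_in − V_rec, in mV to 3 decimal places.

One LSB is 6 V / 2048 = 2.930 mV.
(-0.00261 − (−3))/0.00292969 = 1023.1091; round gives code 1023.
Code 1023 maps back to (−3) + 1023×0.00292969 V = -0.0029296875 V.
Error = -0.00261 − (−0.0029296875) = 0.000319687 V = 0.320 mV.

0.320 mV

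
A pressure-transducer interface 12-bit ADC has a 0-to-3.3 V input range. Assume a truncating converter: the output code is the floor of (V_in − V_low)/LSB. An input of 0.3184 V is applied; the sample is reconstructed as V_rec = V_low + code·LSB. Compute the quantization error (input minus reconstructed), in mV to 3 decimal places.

0.163 mV

LSB = 3.3/2^12 = 0.806 mV.
(V_in − V_low)/LSB = (0.3184 − 0)/0.000805664 = 395.2019 → code 395 (floor).
Reconstructed: 0.3182373 V.
Error = 0.3184 − 0.3182373 = 0.000162695 V = 0.163 mV.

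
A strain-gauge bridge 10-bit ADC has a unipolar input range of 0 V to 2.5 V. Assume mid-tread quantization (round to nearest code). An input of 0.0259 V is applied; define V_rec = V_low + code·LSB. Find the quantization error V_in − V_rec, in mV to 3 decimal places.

-0.955 mV

One LSB is 2.5 V / 1024 = 2.441 mV.
(V_in − V_low)/LSB = (0.0259 − 0)/0.00244141 = 10.6086 → code 11 (round).
Reconstructed: 0.026855469 V.
Difference: -0.000955469 V → -0.955 mV.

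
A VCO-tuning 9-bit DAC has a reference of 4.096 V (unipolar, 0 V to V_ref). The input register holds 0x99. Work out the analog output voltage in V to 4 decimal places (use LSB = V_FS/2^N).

1.2240 V

LSB = 4.096 V / 2^9 = 8.000 mV.
Code 0x99 = 153 decimal.
V_out = 0 + 153 × 0.008 V = 1.224 V.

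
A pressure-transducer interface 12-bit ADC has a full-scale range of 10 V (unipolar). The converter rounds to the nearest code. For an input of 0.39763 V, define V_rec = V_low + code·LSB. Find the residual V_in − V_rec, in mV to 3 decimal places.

LSB = 10/2^12 = 2.441 mV.
(0.39763 − 0)/0.00244141 = 162.8692; round gives code 163.
Reconstructed: 0.39794922 V.
V_in − V_rec = -0.000319219 V = -0.319 mV.

-0.319 mV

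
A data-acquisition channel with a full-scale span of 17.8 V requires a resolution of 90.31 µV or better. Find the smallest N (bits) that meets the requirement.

Number of steps required ≥ 17.8 V / 90.31 µV = 197098.88.
Need 2^N ≥ 197098.88; 2^17 = 131072, 2^18 = 262144.
Minimum N = 18.

18 bits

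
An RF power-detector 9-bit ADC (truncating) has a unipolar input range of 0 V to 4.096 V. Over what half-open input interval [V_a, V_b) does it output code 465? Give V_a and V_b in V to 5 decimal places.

[3.72000 V, 3.72800 V)

LSB = 4.096/2^9 = 8.000 mV.
V_a = V_low + 465·LSB = 3.72 V; V_b = V_low + 466·LSB = 3.728 V.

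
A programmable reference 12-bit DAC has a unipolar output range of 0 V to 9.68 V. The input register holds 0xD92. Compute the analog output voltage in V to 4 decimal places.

LSB = 9.68 V / 2^12 = 2.363 mV.
Code 0xD92 = 3474 decimal.
V_out = 0 + 3474 × 0.00236328 V = 8.21004 V.

8.2100 V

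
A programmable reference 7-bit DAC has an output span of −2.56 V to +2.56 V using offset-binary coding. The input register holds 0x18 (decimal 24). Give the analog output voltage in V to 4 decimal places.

-1.6000 V

LSB = 5.12 V / 2^7 = 40.000 mV.
Code 0x18 = 24 decimal.
V_out = (−2.56) + 24 × 0.04 V = -1.6 V.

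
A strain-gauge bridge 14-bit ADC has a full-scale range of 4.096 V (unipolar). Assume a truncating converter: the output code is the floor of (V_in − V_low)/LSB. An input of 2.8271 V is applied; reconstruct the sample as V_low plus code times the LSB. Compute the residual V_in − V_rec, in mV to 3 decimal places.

0.100 mV

LSB = 4.096/2^14 = 250.00 µV.
(2.8271 − 0)/0.00025 = 11308.4000; ⌊·⌋ gives code 11308.
V_rec = 0 + 11308·0.00025 = 2.827 V.
Difference: 0.0001 V → 0.100 mV.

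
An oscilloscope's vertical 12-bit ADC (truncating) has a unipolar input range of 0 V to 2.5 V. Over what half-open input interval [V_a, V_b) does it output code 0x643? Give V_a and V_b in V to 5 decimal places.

LSB = 2.5/2^12 = 0.610 mV.
Code 0x643 = 1603 decimal.
V_a = V_low + 1603·LSB = 0.978394 V; V_b = V_low + 1604·LSB = 0.979004 V.

[0.97839 V, 0.97900 V)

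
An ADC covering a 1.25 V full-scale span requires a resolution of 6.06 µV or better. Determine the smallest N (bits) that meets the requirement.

Number of steps required ≥ 1.25 V / 6.06 µV = 206270.63.
Need 2^N ≥ 206270.63; 2^17 = 131072, 2^18 = 262144.
Minimum N = 18.

18 bits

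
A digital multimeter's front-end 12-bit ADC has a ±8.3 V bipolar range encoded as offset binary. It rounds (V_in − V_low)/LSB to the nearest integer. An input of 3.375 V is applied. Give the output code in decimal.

Full-scale span = 16.6 V; LSB = 16.6/2^12 = 4.053 mV.
(3.375 − (−8.3)) / 0.00405273 = 2880.771 LSBs.
round(2880.771) = 2881.

code 2881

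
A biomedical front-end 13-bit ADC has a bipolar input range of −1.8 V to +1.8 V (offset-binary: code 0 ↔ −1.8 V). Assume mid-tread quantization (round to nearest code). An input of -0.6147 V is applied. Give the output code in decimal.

code 2697

LSB = 3.6 V / 8192 = 439.45 µV.
Input sits at 2697.216 steps above V_low.
Round → code 2697.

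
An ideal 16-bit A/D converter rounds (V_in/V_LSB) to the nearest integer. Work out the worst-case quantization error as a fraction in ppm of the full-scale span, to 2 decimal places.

Rounding → worst-case error = ½ LSB = V_FS/2^17, so 1e+06/131072 = 7.62939 ppm of full scale.

7.63 ppm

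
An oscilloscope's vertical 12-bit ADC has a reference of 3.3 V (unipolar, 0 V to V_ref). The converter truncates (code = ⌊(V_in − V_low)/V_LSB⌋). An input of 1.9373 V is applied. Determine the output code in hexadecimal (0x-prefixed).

code 0x964 (decimal 2404)

With 4096 levels over 3.3 V, one step is 0.806 mV.
(V_in − V_low)/LSB = (1.9373 − 0) / 0.000805664 = 2404.600.
⌊·⌋(2404.600) = 2404.
In hexadecimal (0x-prefixed): 0x964.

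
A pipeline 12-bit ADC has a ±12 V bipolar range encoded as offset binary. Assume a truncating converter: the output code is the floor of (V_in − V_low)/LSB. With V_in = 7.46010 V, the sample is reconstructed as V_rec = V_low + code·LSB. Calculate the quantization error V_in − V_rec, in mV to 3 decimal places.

1.116 mV

One LSB is 24 V / 4096 = 5.859 mV.
(7.46010 − (−12))/0.00585938 = 3321.1904; ⌊·⌋ gives code 3321.
V_rec = (−12) + 3321·0.00585938 = 7.4589844 V.
Error = 7.46010 − 7.4589844 = 0.00111563 V = 1.116 mV.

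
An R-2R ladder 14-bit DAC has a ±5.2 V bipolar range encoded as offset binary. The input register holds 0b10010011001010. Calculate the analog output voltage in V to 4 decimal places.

0.7782 V

LSB = 10.4 V / 2^14 = 0.635 mV.
Code 0b10010011001010 = 9418 decimal.
V_out = (−5.2) + 9418 × 0.000634766 V = 0.778223 V.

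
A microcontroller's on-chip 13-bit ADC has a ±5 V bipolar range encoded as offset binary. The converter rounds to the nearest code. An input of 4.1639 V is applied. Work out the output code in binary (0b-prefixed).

code 0b1110101010011 (decimal 7507)

LSB = 10 V / 8192 = 1.221 mV.
(V_in − V_low)/LSB = (4.1639 − (−5)) / 0.0012207 = 7507.067.
So the output code is 7507.
In binary (0b-prefixed): 0b1110101010011.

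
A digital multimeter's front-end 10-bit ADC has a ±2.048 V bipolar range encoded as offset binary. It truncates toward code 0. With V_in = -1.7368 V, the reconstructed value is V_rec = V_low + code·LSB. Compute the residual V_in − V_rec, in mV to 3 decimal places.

Step size: 4.096 V ÷ 2^10 = 4.000 mV.
(-1.7368 − (−2.048))/0.004 = 77.8000; ⌊·⌋ gives code 77.
V_rec = (−2.048) + 77·0.004 = -1.74 V.
V_in − V_rec = 0.0032 V = 3.200 mV.

3.200 mV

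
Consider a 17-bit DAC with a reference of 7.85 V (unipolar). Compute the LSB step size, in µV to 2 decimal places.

59.89 µV

Full-scale span = 7.85 V.
LSB = 7.85 / 2^17 = 7.85 / 131072 = 5.98907e-05 V = 59.89 µV.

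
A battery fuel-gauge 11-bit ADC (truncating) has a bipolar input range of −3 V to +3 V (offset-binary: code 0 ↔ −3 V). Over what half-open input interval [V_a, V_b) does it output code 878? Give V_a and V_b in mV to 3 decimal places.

LSB = 6/2^11 = 2.930 mV.
V_a = V_low + 878·LSB = -0.427734 V; V_b = V_low + 879·LSB = -0.424805 V.

[-427.734 mV, -424.805 mV)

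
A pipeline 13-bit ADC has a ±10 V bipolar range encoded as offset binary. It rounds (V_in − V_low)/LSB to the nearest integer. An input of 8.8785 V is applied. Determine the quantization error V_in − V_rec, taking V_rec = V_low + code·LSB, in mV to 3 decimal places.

-0.895 mV

One LSB is 20 V / 8192 = 2.441 mV.
(V_in − V_low)/LSB = (8.8785 − (−10))/0.00244141 = 7732.6336 → code 7733 (round).
Code 7733 maps back to (−10) + 7733×0.00244141 V = 8.8793945 V.
Difference: -0.000894531 V → -0.895 mV.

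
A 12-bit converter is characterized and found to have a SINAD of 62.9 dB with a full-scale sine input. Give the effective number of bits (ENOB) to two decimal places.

10.16 bits

ENOB = (SINAD − 1.76) / 6.02 = (62.9 − 1.76)/6.02 = 10.156.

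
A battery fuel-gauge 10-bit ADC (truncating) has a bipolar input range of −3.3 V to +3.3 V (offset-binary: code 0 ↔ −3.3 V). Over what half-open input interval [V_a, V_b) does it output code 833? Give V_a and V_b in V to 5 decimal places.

[2.06895 V, 2.07539 V)

LSB = 6.6/2^10 = 6.445 mV.
V_a = V_low + 833·LSB = 2.06895 V; V_b = V_low + 834·LSB = 2.07539 V.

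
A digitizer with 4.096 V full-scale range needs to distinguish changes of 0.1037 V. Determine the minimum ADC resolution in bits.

6 bits

Number of steps required ≥ 4.096 V / 0.1037 V = 39.50.
Need 2^N ≥ 39.50; 2^5 = 32, 2^6 = 64.
Minimum N = 6.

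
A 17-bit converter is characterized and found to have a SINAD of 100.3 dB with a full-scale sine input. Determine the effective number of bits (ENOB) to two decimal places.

ENOB = (SINAD − 1.76) / 6.02 = (100.3 − 1.76)/6.02 = 16.369.

16.37 bits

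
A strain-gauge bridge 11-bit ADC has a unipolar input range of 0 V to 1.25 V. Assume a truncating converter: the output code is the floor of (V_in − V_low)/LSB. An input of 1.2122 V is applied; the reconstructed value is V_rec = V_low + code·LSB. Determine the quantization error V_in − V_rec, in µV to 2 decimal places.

LSB = 1.25/2^11 = 0.610 mV.
(1.2122 − 0)/0.000610352 = 1986.0685; ⌊·⌋ gives code 1986.
V_rec = 0 + 1986·0.000610352 = 1.2121582 V.
Difference: 4.17969e-05 V → 41.80 µV.

41.80 µV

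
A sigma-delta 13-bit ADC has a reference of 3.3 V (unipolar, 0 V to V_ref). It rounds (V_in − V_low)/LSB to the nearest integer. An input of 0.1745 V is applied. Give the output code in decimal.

With 8192 levels over 3.3 V, one step is 402.83 µV.
Input sits at 433.183 steps above V_low.
Round → code 433.

code 433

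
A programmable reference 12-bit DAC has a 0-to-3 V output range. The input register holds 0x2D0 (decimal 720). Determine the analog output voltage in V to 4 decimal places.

LSB = 3 V / 2^12 = 0.732 mV.
Code 0x2D0 = 720 decimal.
V_out = 0 + 720 × 0.000732422 V = 0.527344 V.

0.5273 V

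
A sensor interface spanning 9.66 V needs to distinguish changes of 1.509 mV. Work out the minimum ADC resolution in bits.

Number of steps required ≥ 9.66 V / 1.509 mV = 6401.59.
Need 2^N ≥ 6401.59; 2^12 = 4096, 2^13 = 8192.
Minimum N = 13.

13 bits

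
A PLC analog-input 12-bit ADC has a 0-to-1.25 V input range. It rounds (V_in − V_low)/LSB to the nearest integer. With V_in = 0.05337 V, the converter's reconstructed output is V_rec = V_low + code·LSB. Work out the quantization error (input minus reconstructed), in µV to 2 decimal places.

-35.76 µV

Step size: 1.25 V ÷ 2^12 = 305.18 µV.
(0.05337 − 0)/0.000305176 = 174.8828; round gives code 175.
V_rec = 0 + 175·0.000305176 = 0.053405762 V.
V_in − V_rec = -3.57617e-05 V = -35.76 µV.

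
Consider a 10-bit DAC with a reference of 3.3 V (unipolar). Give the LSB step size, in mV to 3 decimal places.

3.223 mV

Full-scale span = 3.3 V.
LSB = 3.3 / 2^10 = 3.3 / 1024 = 0.00322266 V = 3.223 mV.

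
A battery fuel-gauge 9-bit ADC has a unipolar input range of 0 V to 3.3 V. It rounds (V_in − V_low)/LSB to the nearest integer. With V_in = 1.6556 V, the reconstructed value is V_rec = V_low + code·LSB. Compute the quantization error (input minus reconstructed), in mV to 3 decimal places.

One LSB is 3.3 V / 512 = 6.445 mV.
(1.6556 − 0)/0.00644531 = 256.8688; round gives code 257.
Reconstructed: 1.6564453 V.
V_in − V_rec = -0.000845313 V = -0.845 mV.

-0.845 mV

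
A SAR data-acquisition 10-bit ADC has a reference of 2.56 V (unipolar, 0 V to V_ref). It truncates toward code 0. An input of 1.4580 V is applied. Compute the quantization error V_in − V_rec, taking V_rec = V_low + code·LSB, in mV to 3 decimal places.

0.500 mV

One LSB is 2.56 V / 1024 = 2.500 mV.
(1.4580 − 0)/0.0025 = 583.2000; ⌊·⌋ gives code 583.
Reconstructed: 1.4575 V.
Difference: 0.0005 V → 0.500 mV.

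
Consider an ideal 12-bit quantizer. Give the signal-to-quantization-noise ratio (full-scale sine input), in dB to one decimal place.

SNR ≈ 6.02·N + 1.76 dB = 6.02·12 + 1.76 = 74.00 dB.

74.0 dB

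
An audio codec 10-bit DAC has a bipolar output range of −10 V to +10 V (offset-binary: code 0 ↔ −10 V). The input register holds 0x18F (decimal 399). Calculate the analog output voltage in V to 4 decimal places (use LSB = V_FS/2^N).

-2.2070 V

LSB = 20 V / 2^10 = 19.531 mV.
Code 0x18F = 399 decimal.
V_out = (−10) + 399 × 0.0195312 V = -2.20703 V.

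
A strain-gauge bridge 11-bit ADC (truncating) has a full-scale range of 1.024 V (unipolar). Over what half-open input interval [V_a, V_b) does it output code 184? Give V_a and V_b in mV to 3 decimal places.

LSB = 1.024/2^11 = 0.500 mV.
V_a = V_low + 184·LSB = 0.092 V; V_b = V_low + 185·LSB = 0.0925 V.

[92.000 mV, 92.500 mV)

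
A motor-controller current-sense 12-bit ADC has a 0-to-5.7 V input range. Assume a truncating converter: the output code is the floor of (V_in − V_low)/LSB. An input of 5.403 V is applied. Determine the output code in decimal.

code 3882

With 4096 levels over 5.7 V, one step is 1.392 mV.
(5.403 − 0) / 0.0013916 = 3882.577 LSBs.
⌊·⌋(3882.577) = 3882.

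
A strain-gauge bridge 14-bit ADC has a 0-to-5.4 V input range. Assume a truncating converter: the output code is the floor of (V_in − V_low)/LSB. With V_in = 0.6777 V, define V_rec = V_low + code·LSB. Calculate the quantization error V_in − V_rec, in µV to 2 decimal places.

63.28 µV

Step size: 5.4 V ÷ 2^14 = 329.59 µV.
Scaled input = 2056.1920 LSBs, so code = 2056.
Reconstructed: 0.67763672 V.
Error = 0.6777 − 0.67763672 = 6.32812e-05 V = 63.28 µV.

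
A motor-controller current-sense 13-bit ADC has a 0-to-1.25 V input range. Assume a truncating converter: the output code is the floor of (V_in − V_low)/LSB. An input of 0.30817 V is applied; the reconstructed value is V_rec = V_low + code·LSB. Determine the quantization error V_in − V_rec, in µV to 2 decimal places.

95.05 µV

Step size: 1.25 V ÷ 2^13 = 152.59 µV.
Scaled input = 2019.6229 LSBs, so code = 2019.
V_rec = 0 + 2019·0.000152588 = 0.30807495 V.
V_in − V_rec = 9.50488e-05 V = 95.05 µV.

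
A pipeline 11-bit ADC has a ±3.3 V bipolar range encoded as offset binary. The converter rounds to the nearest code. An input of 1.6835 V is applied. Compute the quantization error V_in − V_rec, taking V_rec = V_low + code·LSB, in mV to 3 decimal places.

One LSB is 6.6 V / 2048 = 3.223 mV.
Scaled input = 1546.3952 LSBs, so code = 1546.
Reconstructed: 1.6822266 V.
Error = 1.6835 − 1.6822266 = 0.00127344 V = 1.273 mV.

1.273 mV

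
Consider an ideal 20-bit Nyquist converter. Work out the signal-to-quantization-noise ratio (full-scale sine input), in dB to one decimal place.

SNR ≈ 6.02·N + 1.76 dB = 6.02·20 + 1.76 = 122.16 dB.

122.2 dB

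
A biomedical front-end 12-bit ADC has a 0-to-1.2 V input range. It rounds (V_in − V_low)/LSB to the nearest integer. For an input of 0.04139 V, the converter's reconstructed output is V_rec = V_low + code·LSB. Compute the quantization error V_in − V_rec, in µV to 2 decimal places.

Step size: 1.2 V ÷ 2^12 = 292.97 µV.
(0.04139 − 0)/0.000292969 = 141.2779; round gives code 141.
V_rec = 0 + 141·0.000292969 = 0.041308594 V.
Difference: 8.14063e-05 V → 81.41 µV.

81.41 µV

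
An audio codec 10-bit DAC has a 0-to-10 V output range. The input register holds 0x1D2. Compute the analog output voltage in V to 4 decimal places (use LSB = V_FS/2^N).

4.5508 V

LSB = 10 V / 2^10 = 9.766 mV.
Code 0x1D2 = 466 decimal.
V_out = 0 + 466 × 0.00976562 V = 4.55078 V.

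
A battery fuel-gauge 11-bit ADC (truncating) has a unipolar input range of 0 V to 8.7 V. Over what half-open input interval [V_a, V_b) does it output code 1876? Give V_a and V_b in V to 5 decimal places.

LSB = 8.7/2^11 = 4.248 mV.
V_a = V_low + 1876·LSB = 7.96934 V; V_b = V_low + 1877·LSB = 7.97358 V.

[7.96934 V, 7.97358 V)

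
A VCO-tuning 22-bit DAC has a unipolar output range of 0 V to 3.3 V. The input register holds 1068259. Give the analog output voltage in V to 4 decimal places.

LSB = 3.3 V / 2^22 = 0.79 µV.
V_out = 0 + 1068259 × 7.86781e-07 V = 0.840486 V.

0.8405 V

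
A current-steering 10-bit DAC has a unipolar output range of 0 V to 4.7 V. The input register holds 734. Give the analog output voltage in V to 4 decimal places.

3.3689 V

LSB = 4.7 V / 2^10 = 4.590 mV.
V_out = 0 + 734 × 0.00458984 V = 3.36895 V.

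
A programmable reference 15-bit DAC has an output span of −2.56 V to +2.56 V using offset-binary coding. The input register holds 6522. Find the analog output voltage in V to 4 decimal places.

LSB = 5.12 V / 2^15 = 156.25 µV.
V_out = (−2.56) + 6522 × 0.00015625 V = -1.54094 V.

-1.5409 V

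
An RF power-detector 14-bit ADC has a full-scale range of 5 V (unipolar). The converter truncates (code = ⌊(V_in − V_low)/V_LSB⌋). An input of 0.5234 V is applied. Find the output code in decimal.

With 16384 levels over 5 V, one step is 305.18 µV.
(0.5234 − 0) / 0.000305176 = 1715.077 LSBs.
Floor → code 1715.

code 1715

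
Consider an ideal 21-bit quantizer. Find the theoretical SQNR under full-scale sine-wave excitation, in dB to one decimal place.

SNR ≈ 6.02·N + 1.76 dB = 6.02·21 + 1.76 = 128.18 dB.

128.2 dB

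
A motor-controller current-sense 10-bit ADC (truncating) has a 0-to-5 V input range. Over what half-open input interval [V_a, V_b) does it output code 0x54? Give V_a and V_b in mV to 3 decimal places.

LSB = 5/2^10 = 4.883 mV.
Code 0x54 = 84 decimal.
V_a = V_low + 84·LSB = 0.410156 V; V_b = V_low + 85·LSB = 0.415039 V.

[410.156 mV, 415.039 mV)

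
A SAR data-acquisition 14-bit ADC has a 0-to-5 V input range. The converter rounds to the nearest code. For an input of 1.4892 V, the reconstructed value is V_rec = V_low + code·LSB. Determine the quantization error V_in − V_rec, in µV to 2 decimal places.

-57.81 µV

Step size: 5 V ÷ 2^14 = 305.18 µV.
(1.4892 − 0)/0.000305176 = 4879.8106; round gives code 4880.
Code 4880 maps back to 0 + 4880×0.000305176 V = 1.4892578 V.
Difference: -5.78125e-05 V → -57.81 µV.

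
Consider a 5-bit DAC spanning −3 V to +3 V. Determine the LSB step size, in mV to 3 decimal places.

187.500 mV

Full-scale span = 6 V.
LSB = 6 / 2^5 = 6 / 32 = 0.1875 V = 187.500 mV.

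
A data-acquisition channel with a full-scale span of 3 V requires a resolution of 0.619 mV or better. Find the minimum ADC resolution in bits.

13 bits

Number of steps required ≥ 3 V / 0.619 mV = 4846.53.
Need 2^N ≥ 4846.53; 2^12 = 4096, 2^13 = 8192.
Minimum N = 13.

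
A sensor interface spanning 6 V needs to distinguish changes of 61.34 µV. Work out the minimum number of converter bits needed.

17 bits

Number of steps required ≥ 6 V / 61.34 µV = 97815.45.
Need 2^N ≥ 97815.45; 2^16 = 65536, 2^17 = 131072.
Minimum N = 17.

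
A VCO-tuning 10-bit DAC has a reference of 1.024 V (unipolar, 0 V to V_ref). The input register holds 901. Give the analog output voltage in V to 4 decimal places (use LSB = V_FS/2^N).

LSB = 1.024 V / 2^10 = 1.000 mV.
V_out = 0 + 901 × 0.001 V = 0.901 V.

0.9010 V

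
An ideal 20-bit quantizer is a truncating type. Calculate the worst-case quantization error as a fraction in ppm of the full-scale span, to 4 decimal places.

Truncating → worst-case error = 1 LSB = V_FS/2^20, so 1e+06/1048576 = 0.953674 ppm of full scale.

0.9537 ppm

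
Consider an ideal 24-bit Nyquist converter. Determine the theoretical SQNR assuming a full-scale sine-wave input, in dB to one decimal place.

146.2 dB

SNR ≈ 6.02·N + 1.76 dB = 6.02·24 + 1.76 = 146.24 dB.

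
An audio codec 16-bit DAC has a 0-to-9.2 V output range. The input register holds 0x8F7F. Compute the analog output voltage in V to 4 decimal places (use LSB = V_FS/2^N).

5.1569 V

LSB = 9.2 V / 2^16 = 140.38 µV.
Code 0x8F7F = 36735 decimal.
V_out = 0 + 36735 × 0.000140381 V = 5.15689 V.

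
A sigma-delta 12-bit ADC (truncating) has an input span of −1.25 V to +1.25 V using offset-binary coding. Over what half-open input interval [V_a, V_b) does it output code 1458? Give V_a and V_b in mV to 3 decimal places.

LSB = 2.5/2^12 = 0.610 mV.
V_a = V_low + 1458·LSB = -0.360107 V; V_b = V_low + 1459·LSB = -0.359497 V.

[-360.107 mV, -359.497 mV)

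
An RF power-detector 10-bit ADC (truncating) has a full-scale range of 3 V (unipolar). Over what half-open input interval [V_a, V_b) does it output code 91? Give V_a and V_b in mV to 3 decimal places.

[266.602 mV, 269.531 mV)

LSB = 3/2^10 = 2.930 mV.
V_a = V_low + 91·LSB = 0.266602 V; V_b = V_low + 92·LSB = 0.269531 V.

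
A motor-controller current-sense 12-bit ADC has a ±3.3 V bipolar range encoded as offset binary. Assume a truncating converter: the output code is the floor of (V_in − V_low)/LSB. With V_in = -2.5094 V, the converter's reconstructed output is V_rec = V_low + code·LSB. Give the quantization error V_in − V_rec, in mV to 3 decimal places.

1.049 mV

Step size: 6.6 V ÷ 2^12 = 1.611 mV.
(V_in − V_low)/LSB = (-2.5094 − (−3.3))/0.00161133 = 490.6512 → code 490 (floor).
Reconstructed: -2.5104492 V.
Error = -2.5094 − (−2.5104492) = 0.00104922 V = 1.049 mV.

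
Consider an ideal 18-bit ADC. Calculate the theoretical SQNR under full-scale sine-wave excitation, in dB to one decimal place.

110.1 dB

SNR ≈ 6.02·N + 1.76 dB = 6.02·18 + 1.76 = 110.12 dB.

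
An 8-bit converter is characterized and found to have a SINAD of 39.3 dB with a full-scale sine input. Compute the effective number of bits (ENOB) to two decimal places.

ENOB = (SINAD − 1.76) / 6.02 = (39.3 − 1.76)/6.02 = 6.236.

6.24 bits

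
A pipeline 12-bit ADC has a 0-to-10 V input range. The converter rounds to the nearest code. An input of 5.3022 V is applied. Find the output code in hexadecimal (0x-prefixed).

code 0x87C (decimal 2172)

With 4096 levels over 10 V, one step is 2.441 mV.
(5.3022 − 0) / 0.00244141 = 2171.781 LSBs.
So the output code is 2172.
In hexadecimal (0x-prefixed): 0x87C.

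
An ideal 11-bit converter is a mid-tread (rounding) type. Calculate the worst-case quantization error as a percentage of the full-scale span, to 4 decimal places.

Rounding → worst-case error = ½ LSB = V_FS/2^12, so 100/4096 = 0.0244141 % of full scale.

0.0244 %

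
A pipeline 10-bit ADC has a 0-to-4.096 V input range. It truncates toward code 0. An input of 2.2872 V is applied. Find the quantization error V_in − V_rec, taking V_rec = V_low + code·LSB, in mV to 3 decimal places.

Step size: 4.096 V ÷ 2^10 = 4.000 mV.
(V_in − V_low)/LSB = (2.2872 − 0)/0.004 = 571.8000 → code 571 (floor).
Code 571 maps back to 0 + 571×0.004 V = 2.284 V.
Error = 2.2872 − 2.284 = 0.0032 V = 3.200 mV.

3.200 mV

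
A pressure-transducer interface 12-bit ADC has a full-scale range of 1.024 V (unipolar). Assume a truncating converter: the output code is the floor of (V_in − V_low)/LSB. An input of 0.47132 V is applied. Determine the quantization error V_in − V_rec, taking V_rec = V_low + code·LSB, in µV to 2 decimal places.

70.00 µV

One LSB is 1.024 V / 4096 = 250.00 µV.
(0.47132 − 0)/0.00025 = 1885.2800; ⌊·⌋ gives code 1885.
Code 1885 maps back to 0 + 1885×0.00025 V = 0.47125 V.
Difference: 7e-05 V → 70.00 µV.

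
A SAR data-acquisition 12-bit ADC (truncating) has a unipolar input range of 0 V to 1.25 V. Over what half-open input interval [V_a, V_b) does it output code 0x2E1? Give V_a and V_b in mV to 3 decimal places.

LSB = 1.25/2^12 = 305.18 µV.
Code 0x2E1 = 737 decimal.
V_a = V_low + 737·LSB = 0.224915 V; V_b = V_low + 738·LSB = 0.22522 V.

[224.915 mV, 225.220 mV)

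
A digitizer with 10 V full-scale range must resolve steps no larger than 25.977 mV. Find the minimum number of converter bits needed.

9 bits

Number of steps required ≥ 10 V / 25.977 mV = 384.96.
Need 2^N ≥ 384.96; 2^8 = 256, 2^9 = 512.
Minimum N = 9.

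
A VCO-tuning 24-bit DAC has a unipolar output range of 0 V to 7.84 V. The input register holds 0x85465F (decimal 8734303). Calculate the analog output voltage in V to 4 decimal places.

LSB = 7.84 V / 2^24 = 0.47 µV.
Code 0x85465F = 8734303 decimal.
V_out = 0 + 8734303 × 4.673e-07 V = 4.08154 V.

4.0815 V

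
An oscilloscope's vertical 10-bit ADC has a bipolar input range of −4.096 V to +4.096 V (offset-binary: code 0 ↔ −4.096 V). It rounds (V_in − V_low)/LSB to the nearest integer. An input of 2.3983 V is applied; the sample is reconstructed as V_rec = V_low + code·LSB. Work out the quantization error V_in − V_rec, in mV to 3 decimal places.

-1.700 mV

LSB = 8.192/2^10 = 8.000 mV.
Scaled input = 811.7875 LSBs, so code = 812.
V_rec = (−4.096) + 812·0.008 = 2.4 V.
Error = 2.3983 − 2.4 = -0.0017 V = -1.700 mV.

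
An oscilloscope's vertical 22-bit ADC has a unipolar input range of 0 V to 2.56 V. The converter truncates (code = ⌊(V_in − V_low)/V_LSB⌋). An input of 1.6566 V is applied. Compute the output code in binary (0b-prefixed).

Full-scale span = 2.56 V; LSB = 2.56/2^22 = 0.61 µV.
Input sits at 2714173.440 steps above V_low.
⌊·⌋(2714173.440) = 2714173.
In binary (0b-prefixed): 0b1010010110101000111101.

code 0b1010010110101000111101 (decimal 2714173)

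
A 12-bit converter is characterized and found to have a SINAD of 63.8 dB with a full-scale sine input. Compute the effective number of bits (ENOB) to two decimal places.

ENOB = (SINAD − 1.76) / 6.02 = (63.8 − 1.76)/6.02 = 10.306.

10.31 bits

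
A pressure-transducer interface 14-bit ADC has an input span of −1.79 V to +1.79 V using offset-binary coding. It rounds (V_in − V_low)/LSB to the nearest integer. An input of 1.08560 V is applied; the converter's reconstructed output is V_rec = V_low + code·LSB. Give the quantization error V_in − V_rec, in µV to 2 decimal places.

62.89 µV

LSB = 3.58/2^14 = 218.51 µV.
Scaled input = 13160.2878 LSBs, so code = 13160.
Code 13160 maps back to (−1.79) + 13160×0.000218506 V = 1.0855371 V.
Difference: 6.28906e-05 V → 62.89 µV.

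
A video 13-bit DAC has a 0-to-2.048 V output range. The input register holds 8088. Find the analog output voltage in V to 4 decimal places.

LSB = 2.048 V / 2^13 = 250.00 µV.
V_out = 0 + 8088 × 0.00025 V = 2.022 V.

2.0220 V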